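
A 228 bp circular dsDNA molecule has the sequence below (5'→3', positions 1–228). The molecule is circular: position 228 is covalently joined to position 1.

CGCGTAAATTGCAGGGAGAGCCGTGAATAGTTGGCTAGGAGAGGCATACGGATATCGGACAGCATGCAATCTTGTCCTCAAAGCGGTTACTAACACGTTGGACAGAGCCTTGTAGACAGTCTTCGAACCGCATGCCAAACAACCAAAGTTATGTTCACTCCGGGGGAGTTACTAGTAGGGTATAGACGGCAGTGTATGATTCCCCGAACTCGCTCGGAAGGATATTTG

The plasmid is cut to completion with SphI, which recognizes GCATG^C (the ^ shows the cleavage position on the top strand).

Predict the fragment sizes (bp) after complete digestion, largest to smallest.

160, 68 bp

SphI sites (GCATGC) start at positions 62, 130.
SphI cuts after base 5 of each site (before the last base), so after positions 66, 134.
Circular molecule, 2 cuts → 2 fragments:
  67–134 → 68 bp
  135–228 then 1–66 → 94 + 66 = 160 bp
Sorted largest to smallest: 160, 68 bp.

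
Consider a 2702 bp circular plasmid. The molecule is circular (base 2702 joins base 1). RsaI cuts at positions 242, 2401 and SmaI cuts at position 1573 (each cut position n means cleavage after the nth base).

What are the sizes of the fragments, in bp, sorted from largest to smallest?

Combined cut positions (sorted): 242, 1573, 2401.
Circular molecule, 3 cuts → 3 fragments:
  1573 − 242 = 1331 bp
  2401 − 1573 = 828 bp
  wrap: 2702 − 2401 + 242 = 543 bp
Sorted largest to smallest: 1331, 828, 543 bp.

1331, 828, 543 bp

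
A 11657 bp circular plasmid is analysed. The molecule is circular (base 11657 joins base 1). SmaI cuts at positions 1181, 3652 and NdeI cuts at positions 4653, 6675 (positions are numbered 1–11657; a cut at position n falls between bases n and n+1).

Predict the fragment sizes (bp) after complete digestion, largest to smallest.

6163, 2471, 2022, 1001 bp

Combined cut positions (sorted): 1181, 3652, 4653, 6675.
Circular molecule, 4 cuts → 4 fragments:
  3652 − 1181 = 2471 bp
  4653 − 3652 = 1001 bp
  6675 − 4653 = 2022 bp
  wrap: 11657 − 6675 + 1181 = 6163 bp
Sorted largest to smallest: 6163, 2471, 2022, 1001 bp.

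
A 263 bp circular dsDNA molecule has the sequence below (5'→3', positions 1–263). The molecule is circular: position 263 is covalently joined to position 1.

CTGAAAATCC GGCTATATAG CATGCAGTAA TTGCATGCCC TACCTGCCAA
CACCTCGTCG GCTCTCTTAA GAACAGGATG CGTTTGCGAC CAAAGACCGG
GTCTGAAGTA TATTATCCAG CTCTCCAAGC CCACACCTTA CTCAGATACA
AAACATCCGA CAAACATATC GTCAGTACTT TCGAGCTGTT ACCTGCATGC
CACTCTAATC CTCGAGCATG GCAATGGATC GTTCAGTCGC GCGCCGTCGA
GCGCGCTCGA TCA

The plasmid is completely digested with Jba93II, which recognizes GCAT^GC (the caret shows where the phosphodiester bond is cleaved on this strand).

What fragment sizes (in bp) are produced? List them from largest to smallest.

Jba93II sites (GCATGC) start at positions 20, 33, 195.
Jba93II cuts after base 4 of each site, so after positions 23, 36, 198.
Circular molecule, 3 cuts → 3 fragments:
  24–36 → 13 bp
  37–198 → 162 bp
  199–263 then 1–23 → 65 + 23 = 88 bp
Sorted largest to smallest: 162, 88, 13 bp.

162, 88, 13 bp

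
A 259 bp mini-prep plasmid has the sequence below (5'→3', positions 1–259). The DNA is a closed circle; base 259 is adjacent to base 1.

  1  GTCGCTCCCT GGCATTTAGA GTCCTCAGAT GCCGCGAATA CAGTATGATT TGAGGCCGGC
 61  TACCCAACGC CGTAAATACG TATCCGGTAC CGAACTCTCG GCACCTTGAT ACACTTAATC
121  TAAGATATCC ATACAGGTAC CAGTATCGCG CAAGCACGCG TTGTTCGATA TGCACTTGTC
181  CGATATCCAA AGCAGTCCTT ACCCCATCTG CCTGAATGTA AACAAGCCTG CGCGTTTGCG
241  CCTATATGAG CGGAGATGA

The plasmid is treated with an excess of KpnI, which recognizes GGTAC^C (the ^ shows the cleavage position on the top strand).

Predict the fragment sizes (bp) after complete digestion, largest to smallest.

209, 50 bp

KpnI sites (GGTACC) start at positions 86, 136.
KpnI cuts after base 5 of each site (before the last base), so after positions 90, 140.
Circular molecule, 2 cuts → 2 fragments:
  91–140 → 50 bp
  141–259 then 1–90 → 119 + 90 = 209 bp
Sorted largest to smallest: 209, 50 bp.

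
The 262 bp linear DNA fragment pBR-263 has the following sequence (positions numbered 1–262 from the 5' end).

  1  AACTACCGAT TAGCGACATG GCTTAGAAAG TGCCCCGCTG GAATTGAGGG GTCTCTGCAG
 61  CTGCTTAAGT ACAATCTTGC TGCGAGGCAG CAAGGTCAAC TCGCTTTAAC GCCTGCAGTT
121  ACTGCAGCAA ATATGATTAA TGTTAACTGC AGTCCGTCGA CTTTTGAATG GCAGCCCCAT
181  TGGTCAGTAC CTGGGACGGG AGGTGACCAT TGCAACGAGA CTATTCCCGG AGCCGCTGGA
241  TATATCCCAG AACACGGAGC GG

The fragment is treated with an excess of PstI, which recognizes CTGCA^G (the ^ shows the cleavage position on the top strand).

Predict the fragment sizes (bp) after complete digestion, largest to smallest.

111, 59, 58, 25, 9 bp

PstI sites (CTGCAG) start at positions 55, 113, 122, 147.
PstI cuts after base 5 of each site (before the last base), so after positions 59, 117, 126, 151.
Linear molecule, 4 cuts → 5 fragments:
  1–59 → 59 bp
  60–117 → 58 bp
  118–126 → 9 bp
  127–151 → 25 bp
  152–262 → 111 bp
Sorted largest to smallest: 111, 59, 58, 25, 9 bp.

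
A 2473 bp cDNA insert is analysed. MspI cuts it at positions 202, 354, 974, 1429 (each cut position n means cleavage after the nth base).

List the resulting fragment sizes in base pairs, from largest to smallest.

Linear molecule, 4 cuts → 5 fragments:
  202 − 0 = 202 bp
  354 − 202 = 152 bp
  974 − 354 = 620 bp
  1429 − 974 = 455 bp
  2473 − 1429 = 1044 bp
Sorted largest to smallest: 1044, 620, 455, 202, 152 bp.

1044, 620, 455, 202, 152 bp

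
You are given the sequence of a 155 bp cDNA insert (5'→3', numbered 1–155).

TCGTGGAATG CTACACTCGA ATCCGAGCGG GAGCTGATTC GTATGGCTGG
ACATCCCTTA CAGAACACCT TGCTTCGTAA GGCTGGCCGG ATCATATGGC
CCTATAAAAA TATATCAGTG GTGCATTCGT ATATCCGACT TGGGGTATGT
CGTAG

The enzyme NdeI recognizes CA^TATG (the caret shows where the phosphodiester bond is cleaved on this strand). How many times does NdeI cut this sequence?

1

CATATG occurs starting at position 93.
NdeI cuts at 1 site.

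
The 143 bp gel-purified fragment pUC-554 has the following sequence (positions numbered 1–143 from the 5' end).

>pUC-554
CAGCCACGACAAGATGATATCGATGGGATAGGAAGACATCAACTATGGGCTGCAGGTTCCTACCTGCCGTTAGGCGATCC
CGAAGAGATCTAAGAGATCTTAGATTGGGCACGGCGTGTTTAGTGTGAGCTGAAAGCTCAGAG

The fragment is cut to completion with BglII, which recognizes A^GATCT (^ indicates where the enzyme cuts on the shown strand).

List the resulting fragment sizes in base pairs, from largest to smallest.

BglII sites (AGATCT) start at positions 86, 95.
BglII cuts after the first base of each site, so after positions 86, 95.
Linear molecule, 2 cuts → 3 fragments:
  1–86 → 86 bp
  87–95 → 9 bp
  96–143 → 48 bp
Sorted largest to smallest: 86, 48, 9 bp.

86, 48, 9 bp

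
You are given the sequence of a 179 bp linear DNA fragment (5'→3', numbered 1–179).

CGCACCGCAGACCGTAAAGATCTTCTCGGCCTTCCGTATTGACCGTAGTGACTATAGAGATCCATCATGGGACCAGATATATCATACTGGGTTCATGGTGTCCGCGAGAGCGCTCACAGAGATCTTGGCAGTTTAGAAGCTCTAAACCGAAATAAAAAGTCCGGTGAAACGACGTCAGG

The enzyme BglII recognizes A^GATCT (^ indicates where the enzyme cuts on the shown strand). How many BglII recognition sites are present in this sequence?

AGATCT occurs starting at positions 18, 120.
BglII cuts at 2 sites.

2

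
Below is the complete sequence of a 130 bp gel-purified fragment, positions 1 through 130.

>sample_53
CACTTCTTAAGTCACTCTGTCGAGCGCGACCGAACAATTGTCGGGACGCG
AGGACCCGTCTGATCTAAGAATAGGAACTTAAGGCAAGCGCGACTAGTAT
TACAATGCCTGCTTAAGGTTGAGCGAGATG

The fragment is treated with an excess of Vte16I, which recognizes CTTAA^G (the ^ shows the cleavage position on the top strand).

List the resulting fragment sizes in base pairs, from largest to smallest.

72, 34, 14, 10 bp

Vte16I sites (CTTAAG) start at positions 6, 78, 112.
Vte16I cuts after base 5 of each site (before the last base), so after positions 10, 82, 116.
Linear molecule, 3 cuts → 4 fragments:
  1–10 → 10 bp
  11–82 → 72 bp
  83–116 → 34 bp
  117–130 → 14 bp
Sorted largest to smallest: 72, 34, 14, 10 bp.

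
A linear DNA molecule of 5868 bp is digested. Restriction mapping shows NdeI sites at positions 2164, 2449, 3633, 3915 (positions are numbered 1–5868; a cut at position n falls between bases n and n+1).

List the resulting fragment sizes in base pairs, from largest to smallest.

2164, 1953, 1184, 285, 282 bp

Linear molecule, 4 cuts → 5 fragments:
  2164 − 0 = 2164 bp
  2449 − 2164 = 285 bp
  3633 − 2449 = 1184 bp
  3915 − 3633 = 282 bp
  5868 − 3915 = 1953 bp
Sorted largest to smallest: 2164, 1953, 1184, 285, 282 bp.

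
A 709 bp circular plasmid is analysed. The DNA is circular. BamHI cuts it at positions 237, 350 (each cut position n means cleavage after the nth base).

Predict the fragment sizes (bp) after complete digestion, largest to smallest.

Circular molecule, 2 cuts → 2 fragments:
  350 − 237 = 113 bp
  wrap: 709 − 350 + 237 = 596 bp
Sorted largest to smallest: 596, 113 bp.

596, 113 bp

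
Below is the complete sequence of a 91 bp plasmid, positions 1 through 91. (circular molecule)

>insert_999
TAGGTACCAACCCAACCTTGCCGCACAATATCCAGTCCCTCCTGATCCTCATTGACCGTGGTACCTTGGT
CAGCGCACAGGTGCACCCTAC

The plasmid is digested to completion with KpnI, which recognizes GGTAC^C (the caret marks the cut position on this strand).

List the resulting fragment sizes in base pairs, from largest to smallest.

57, 34 bp

KpnI sites (GGTACC) start at positions 3, 60.
KpnI cuts after base 5 of each site (before the last base), so after positions 7, 64.
Circular molecule, 2 cuts → 2 fragments:
  8–64 → 57 bp
  65–91 then 1–7 → 27 + 7 = 34 bp
Sorted largest to smallest: 57, 34 bp.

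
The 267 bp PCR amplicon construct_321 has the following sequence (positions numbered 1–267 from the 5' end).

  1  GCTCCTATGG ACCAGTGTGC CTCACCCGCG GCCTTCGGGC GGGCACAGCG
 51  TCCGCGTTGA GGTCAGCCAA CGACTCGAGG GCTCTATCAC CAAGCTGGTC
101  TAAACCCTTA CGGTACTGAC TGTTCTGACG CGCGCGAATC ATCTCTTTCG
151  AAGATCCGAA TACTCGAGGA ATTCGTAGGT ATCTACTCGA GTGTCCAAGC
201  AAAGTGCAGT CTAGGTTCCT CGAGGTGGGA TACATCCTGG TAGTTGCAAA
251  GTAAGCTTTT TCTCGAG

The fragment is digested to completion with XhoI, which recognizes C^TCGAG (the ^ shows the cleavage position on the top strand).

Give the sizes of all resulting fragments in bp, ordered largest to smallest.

89, 74, 43, 33, 23, 5 bp

XhoI sites (CTCGAG) start at positions 74, 163, 186, 219, 262.
XhoI cuts after the first base of each site, so after positions 74, 163, 186, 219, 262.
Linear molecule, 5 cuts → 6 fragments:
  1–74 → 74 bp
  75–163 → 89 bp
  164–186 → 23 bp
  187–219 → 33 bp
  220–262 → 43 bp
  263–267 → 5 bp
Sorted largest to smallest: 89, 74, 43, 33, 23, 5 bp.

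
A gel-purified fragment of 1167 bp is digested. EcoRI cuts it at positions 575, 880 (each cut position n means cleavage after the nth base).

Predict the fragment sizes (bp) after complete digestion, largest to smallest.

575, 305, 287 bp

Linear molecule, 2 cuts → 3 fragments:
  575 − 0 = 575 bp
  880 − 575 = 305 bp
  1167 − 880 = 287 bp
Sorted largest to smallest: 575, 305, 287 bp.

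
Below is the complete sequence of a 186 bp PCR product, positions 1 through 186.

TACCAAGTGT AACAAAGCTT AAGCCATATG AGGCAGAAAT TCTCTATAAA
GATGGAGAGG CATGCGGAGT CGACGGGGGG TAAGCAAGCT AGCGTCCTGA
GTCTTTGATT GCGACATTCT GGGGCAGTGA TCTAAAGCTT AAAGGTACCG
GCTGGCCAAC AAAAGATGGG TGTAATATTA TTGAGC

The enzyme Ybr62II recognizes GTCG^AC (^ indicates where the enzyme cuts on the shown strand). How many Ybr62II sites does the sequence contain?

1

GTCGAC occurs starting at position 69.
Ybr62II cuts at 1 site.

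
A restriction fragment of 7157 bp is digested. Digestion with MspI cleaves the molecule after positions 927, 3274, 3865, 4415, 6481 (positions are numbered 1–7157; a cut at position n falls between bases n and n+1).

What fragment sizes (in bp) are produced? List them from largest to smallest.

2347, 2066, 927, 676, 591, 550 bp

Linear molecule, 5 cuts → 6 fragments:
  927 − 0 = 927 bp
  3274 − 927 = 2347 bp
  3865 − 3274 = 591 bp
  4415 − 3865 = 550 bp
  6481 − 4415 = 2066 bp
  7157 − 6481 = 676 bp
Sorted largest to smallest: 2347, 2066, 927, 676, 591, 550 bp.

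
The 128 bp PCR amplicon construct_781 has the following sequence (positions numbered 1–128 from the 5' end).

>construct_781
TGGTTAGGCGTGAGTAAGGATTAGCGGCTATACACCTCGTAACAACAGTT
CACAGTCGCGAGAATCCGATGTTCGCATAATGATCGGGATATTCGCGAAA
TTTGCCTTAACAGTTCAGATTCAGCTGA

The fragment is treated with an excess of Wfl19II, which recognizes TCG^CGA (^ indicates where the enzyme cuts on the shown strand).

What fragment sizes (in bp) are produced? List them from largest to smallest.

Wfl19II sites (TCGCGA) start at positions 56, 93.
Wfl19II cuts after base 3 of each site, so after positions 58, 95.
Linear molecule, 2 cuts → 3 fragments:
  1–58 → 58 bp
  59–95 → 37 bp
  96–128 → 33 bp
Sorted largest to smallest: 58, 37, 33 bp.

58, 37, 33 bp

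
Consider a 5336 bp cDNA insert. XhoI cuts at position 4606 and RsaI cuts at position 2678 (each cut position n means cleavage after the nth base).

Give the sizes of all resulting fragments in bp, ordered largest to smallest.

Combined cut positions (sorted): 2678, 4606.
Linear molecule, 2 cuts → 3 fragments:
  2678 − 0 = 2678 bp
  4606 − 2678 = 1928 bp
  5336 − 4606 = 730 bp
Sorted largest to smallest: 2678, 1928, 730 bp.

2678, 1928, 730 bp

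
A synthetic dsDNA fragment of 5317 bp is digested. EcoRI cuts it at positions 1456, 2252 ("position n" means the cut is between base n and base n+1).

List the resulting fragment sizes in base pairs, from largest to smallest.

Linear molecule, 2 cuts → 3 fragments:
  1456 − 0 = 1456 bp
  2252 − 1456 = 796 bp
  5317 − 2252 = 3065 bp
Sorted largest to smallest: 3065, 1456, 796 bp.

3065, 1456, 796 bp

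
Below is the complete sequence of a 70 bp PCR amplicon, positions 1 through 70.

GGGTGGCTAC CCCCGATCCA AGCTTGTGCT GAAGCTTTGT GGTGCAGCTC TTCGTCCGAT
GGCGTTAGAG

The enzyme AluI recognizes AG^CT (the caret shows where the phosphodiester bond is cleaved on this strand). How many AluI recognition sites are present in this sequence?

AGCT occurs starting at positions 21, 33, 46.
AluI cuts at 3 sites.

3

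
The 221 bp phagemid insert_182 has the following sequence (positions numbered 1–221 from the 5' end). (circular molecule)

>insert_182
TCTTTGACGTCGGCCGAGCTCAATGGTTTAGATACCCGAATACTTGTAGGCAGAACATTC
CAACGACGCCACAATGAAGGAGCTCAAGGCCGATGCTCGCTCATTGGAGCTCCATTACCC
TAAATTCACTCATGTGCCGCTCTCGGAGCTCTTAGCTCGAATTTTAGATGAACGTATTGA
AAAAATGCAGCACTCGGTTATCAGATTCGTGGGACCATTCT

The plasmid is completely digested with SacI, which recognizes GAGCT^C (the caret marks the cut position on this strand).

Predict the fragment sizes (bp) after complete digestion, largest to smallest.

91, 64, 39, 27 bp

SacI sites (GAGCTC) start at positions 16, 80, 107, 146.
SacI cuts after base 5 of each site (before the last base), so after positions 20, 84, 111, 150.
Circular molecule, 4 cuts → 4 fragments:
  21–84 → 64 bp
  85–111 → 27 bp
  112–150 → 39 bp
  151–221 then 1–20 → 71 + 20 = 91 bp
Sorted largest to smallest: 91, 64, 39, 27 bp.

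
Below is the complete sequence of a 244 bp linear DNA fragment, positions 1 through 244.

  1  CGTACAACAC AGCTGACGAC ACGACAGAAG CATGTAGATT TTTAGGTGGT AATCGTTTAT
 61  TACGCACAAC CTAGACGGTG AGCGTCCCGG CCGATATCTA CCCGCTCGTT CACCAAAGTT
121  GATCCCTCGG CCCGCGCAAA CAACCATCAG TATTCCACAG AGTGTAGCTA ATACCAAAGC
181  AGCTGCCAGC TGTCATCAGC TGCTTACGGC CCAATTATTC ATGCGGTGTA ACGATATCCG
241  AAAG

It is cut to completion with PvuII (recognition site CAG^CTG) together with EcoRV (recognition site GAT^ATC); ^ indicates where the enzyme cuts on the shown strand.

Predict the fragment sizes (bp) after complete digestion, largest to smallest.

PvuII sites (CAGCTG) start at positions 10, 180, 187, 197.
PvuII cuts after base 3 of each site, so after positions 12, 182, 189, 199.
EcoRV sites (GATATC) start at positions 93, 233.
EcoRV cuts after base 3 of each site, so after positions 95, 235.
Combined cut positions: 12, 95, 182, 189, 199, 235.
Linear molecule, 6 cuts → 7 fragments:
  1–12 → 12 bp
  13–95 → 83 bp
  96–182 → 87 bp
  183–189 → 7 bp
  190–199 → 10 bp
  200–235 → 36 bp
  236–244 → 9 bp
Sorted largest to smallest: 87, 83, 36, 12, 10, 9, 7 bp.

87, 83, 36, 12, 10, 9, 7 bp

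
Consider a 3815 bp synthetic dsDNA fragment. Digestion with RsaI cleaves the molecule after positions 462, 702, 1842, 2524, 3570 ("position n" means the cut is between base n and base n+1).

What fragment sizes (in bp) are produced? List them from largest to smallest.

Linear molecule, 5 cuts → 6 fragments:
  462 − 0 = 462 bp
  702 − 462 = 240 bp
  1842 − 702 = 1140 bp
  2524 − 1842 = 682 bp
  3570 − 2524 = 1046 bp
  3815 − 3570 = 245 bp
Sorted largest to smallest: 1140, 1046, 682, 462, 245, 240 bp.

1140, 1046, 682, 462, 245, 240 bp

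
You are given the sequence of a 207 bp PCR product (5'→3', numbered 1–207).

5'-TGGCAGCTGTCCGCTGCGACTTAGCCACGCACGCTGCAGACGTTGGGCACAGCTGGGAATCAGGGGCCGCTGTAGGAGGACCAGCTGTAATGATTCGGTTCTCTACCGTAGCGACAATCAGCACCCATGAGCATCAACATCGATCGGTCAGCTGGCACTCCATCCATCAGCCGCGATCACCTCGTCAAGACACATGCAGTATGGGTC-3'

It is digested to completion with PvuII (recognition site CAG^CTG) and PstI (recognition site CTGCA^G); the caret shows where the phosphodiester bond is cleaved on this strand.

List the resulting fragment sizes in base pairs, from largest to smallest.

PvuII sites (CAGCTG) start at positions 4, 50, 82, 149.
PvuII cuts after base 3 of each site, so after positions 6, 52, 84, 151.
The PstI site (CTGCAG) starts at position 34.
PstI cuts after base 5 of each site (before the last base), so after position 38.
Combined cut positions: 6, 38, 52, 84, 151.
Linear molecule, 5 cuts → 6 fragments:
  1–6 → 6 bp
  7–38 → 32 bp
  39–52 → 14 bp
  53–84 → 32 bp
  85–151 → 67 bp
  152–207 → 56 bp
Sorted largest to smallest: 67, 56, 32, 32, 14, 6 bp.

67, 56, 32, 32, 14, 6 bp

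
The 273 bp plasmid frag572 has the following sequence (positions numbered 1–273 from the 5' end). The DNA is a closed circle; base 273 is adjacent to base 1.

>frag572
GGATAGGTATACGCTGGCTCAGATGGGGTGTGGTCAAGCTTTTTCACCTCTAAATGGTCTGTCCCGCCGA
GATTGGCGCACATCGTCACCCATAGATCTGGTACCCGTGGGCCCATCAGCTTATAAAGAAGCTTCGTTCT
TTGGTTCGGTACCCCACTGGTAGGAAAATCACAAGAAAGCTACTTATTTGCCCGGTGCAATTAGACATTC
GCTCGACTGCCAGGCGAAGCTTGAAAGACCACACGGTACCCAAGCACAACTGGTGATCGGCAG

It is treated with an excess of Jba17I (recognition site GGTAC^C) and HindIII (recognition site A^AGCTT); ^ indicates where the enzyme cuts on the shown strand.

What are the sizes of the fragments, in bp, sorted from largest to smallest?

Jba17I sites (GGTACC) start at positions 100, 148, 245.
Jba17I cuts after base 5 of each site (before the last base), so after positions 104, 152, 249.
HindIII sites (AAGCTT) start at positions 36, 129, 227.
HindIII cuts after the first base of each site, so after positions 36, 129, 227.
Combined cut positions: 36, 104, 129, 152, 227, 249.
Circular molecule, 6 cuts → 6 fragments:
  37–104 → 68 bp
  105–129 → 25 bp
  130–152 → 23 bp
  153–227 → 75 bp
  228–249 → 22 bp
  250–273 then 1–36 → 24 + 36 = 60 bp
Sorted largest to smallest: 75, 68, 60, 25, 23, 22 bp.

75, 68, 60, 25, 23, 22 bp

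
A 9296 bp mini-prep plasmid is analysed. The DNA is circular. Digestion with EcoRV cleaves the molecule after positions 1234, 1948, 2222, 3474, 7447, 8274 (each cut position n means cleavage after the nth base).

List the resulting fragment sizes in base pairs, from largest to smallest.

Circular molecule, 6 cuts → 6 fragments:
  1948 − 1234 = 714 bp
  2222 − 1948 = 274 bp
  3474 − 2222 = 1252 bp
  7447 − 3474 = 3973 bp
  8274 − 7447 = 827 bp
  wrap: 9296 − 8274 + 1234 = 2256 bp
Sorted largest to smallest: 3973, 2256, 1252, 827, 714, 274 bp.

3973, 2256, 1252, 827, 714, 274 bp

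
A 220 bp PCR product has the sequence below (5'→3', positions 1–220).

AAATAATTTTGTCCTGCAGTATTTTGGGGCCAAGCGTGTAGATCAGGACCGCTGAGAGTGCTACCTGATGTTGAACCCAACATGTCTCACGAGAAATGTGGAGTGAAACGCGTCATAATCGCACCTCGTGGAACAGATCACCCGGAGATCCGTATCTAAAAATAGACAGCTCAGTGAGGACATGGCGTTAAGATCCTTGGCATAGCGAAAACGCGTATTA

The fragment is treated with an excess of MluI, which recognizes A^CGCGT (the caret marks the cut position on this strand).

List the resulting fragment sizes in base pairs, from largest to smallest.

MluI sites (ACGCGT) start at positions 108, 211.
MluI cuts after the first base of each site, so after positions 108, 211.
Linear molecule, 2 cuts → 3 fragments:
  1–108 → 108 bp
  109–211 → 103 bp
  212–220 → 9 bp
Sorted largest to smallest: 108, 103, 9 bp.

108, 103, 9 bp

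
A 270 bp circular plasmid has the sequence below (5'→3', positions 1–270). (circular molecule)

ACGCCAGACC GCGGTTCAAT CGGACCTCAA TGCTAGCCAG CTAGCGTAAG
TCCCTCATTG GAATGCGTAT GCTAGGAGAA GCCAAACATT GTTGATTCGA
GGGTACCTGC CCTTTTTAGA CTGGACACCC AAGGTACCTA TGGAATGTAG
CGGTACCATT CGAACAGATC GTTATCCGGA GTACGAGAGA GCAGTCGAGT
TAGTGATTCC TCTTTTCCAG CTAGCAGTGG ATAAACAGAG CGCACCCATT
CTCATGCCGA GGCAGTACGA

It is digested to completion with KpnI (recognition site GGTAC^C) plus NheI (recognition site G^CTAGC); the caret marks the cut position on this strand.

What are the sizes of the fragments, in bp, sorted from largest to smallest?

82, 66, 64, 31, 19, 8 bp

KpnI sites (GGTACC) start at positions 102, 133, 152.
KpnI cuts after base 5 of each site (before the last base), so after positions 106, 137, 156.
NheI sites (GCTAGC) start at positions 32, 40, 220.
NheI cuts after the first base of each site, so after positions 32, 40, 220.
Combined cut positions: 32, 40, 106, 137, 156, 220.
Circular molecule, 6 cuts → 6 fragments:
  33–40 → 8 bp
  41–106 → 66 bp
  107–137 → 31 bp
  138–156 → 19 bp
  157–220 → 64 bp
  221–270 then 1–32 → 50 + 32 = 82 bp
Sorted largest to smallest: 82, 66, 64, 31, 19, 8 bp.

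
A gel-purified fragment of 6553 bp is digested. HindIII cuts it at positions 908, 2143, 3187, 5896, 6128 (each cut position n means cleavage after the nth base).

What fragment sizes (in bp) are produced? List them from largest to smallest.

Linear molecule, 5 cuts → 6 fragments:
  908 − 0 = 908 bp
  2143 − 908 = 1235 bp
  3187 − 2143 = 1044 bp
  5896 − 3187 = 2709 bp
  6128 − 5896 = 232 bp
  6553 − 6128 = 425 bp
Sorted largest to smallest: 2709, 1235, 1044, 908, 425, 232 bp.

2709, 1235, 1044, 908, 425, 232 bp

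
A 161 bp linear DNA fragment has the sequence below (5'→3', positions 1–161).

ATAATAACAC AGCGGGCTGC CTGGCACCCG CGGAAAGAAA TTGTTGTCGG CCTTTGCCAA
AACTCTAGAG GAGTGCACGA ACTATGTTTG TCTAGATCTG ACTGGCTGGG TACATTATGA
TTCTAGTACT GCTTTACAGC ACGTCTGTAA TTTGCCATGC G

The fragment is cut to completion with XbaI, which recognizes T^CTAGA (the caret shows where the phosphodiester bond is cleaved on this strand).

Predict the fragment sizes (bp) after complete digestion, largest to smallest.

XbaI sites (TCTAGA) start at positions 64, 91.
XbaI cuts after the first base of each site, so after positions 64, 91.
Linear molecule, 2 cuts → 3 fragments:
  1–64 → 64 bp
  65–91 → 27 bp
  92–161 → 70 bp
Sorted largest to smallest: 70, 64, 27 bp.

70, 64, 27 bp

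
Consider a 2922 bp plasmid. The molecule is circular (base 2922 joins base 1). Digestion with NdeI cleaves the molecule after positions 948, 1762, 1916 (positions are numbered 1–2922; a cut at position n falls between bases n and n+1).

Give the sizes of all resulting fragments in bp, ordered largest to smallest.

1954, 814, 154 bp

Circular molecule, 3 cuts → 3 fragments:
  1762 − 948 = 814 bp
  1916 − 1762 = 154 bp
  wrap: 2922 − 1916 + 948 = 1954 bp
Sorted largest to smallest: 1954, 814, 154 bp.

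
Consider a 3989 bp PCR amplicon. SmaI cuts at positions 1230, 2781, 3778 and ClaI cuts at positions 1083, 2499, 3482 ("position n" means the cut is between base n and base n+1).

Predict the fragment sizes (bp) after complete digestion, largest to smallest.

1269, 1083, 701, 296, 282, 211, 147 bp

Combined cut positions (sorted): 1083, 1230, 2499, 2781, 3482, 3778.
Linear molecule, 6 cuts → 7 fragments:
  1083 − 0 = 1083 bp
  1230 − 1083 = 147 bp
  2499 − 1230 = 1269 bp
  2781 − 2499 = 282 bp
  3482 − 2781 = 701 bp
  3778 − 3482 = 296 bp
  3989 − 3778 = 211 bp
Sorted largest to smallest: 1269, 1083, 701, 296, 282, 211, 147 bp.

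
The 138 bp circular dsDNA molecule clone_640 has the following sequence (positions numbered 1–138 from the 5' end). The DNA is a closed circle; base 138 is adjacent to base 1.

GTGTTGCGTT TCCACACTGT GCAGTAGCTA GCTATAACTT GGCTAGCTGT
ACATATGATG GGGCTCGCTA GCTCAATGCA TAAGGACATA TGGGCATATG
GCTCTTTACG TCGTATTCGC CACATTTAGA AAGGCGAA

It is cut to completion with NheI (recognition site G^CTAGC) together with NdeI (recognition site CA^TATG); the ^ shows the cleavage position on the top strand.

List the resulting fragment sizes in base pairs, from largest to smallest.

NheI sites (GCTAGC) start at positions 27, 42, 67.
NheI cuts after the first base of each site, so after positions 27, 42, 67.
NdeI sites (CATATG) start at positions 52, 87, 95.
NdeI cuts after base 2 of each site, so after positions 53, 88, 96.
Combined cut positions: 27, 42, 53, 67, 88, 96.
Circular molecule, 6 cuts → 6 fragments:
  28–42 → 15 bp
  43–53 → 11 bp
  54–67 → 14 bp
  68–88 → 21 bp
  89–96 → 8 bp
  97–138 then 1–27 → 42 + 27 = 69 bp
Sorted largest to smallest: 69, 21, 15, 14, 11, 8 bp.

69, 21, 15, 14, 11, 8 bp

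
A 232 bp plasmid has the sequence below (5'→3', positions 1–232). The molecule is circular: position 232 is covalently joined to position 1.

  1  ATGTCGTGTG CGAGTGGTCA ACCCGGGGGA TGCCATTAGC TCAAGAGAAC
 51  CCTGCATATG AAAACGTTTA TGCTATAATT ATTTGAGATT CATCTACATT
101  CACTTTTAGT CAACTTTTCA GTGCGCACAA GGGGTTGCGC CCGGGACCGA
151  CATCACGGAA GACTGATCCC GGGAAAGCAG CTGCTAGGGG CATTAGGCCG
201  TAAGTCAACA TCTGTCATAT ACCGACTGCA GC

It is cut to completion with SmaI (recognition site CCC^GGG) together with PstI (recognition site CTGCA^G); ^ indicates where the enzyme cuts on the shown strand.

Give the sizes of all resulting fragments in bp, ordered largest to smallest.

SmaI sites (CCCGGG) start at positions 22, 140, 168.
SmaI cuts after base 3 of each site, so after positions 24, 142, 170.
The PstI site (CTGCAG) starts at position 226.
PstI cuts after base 5 of each site (before the last base), so after position 230.
Combined cut positions: 24, 142, 170, 230.
Circular molecule, 4 cuts → 4 fragments:
  25–142 → 118 bp
  143–170 → 28 bp
  171–230 → 60 bp
  231–232 then 1–24 → 2 + 24 = 26 bp
Sorted largest to smallest: 118, 60, 28, 26 bp.

118, 60, 28, 26 bp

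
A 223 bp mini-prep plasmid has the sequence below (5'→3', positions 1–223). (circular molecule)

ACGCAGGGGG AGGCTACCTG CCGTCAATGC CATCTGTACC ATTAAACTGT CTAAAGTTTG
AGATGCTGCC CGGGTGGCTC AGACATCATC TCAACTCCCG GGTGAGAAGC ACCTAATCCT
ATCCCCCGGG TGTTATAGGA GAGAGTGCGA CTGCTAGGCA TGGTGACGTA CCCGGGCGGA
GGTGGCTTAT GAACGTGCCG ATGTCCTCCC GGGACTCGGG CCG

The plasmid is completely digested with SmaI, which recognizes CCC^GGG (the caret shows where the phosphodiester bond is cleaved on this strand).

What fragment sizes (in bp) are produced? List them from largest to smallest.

SmaI sites (CCCGGG) start at positions 69, 97, 125, 171, 208.
SmaI cuts after base 3 of each site, so after positions 71, 99, 127, 173, 210.
Circular molecule, 5 cuts → 5 fragments:
  72–99 → 28 bp
  100–127 → 28 bp
  128–173 → 46 bp
  174–210 → 37 bp
  211–223 then 1–71 → 13 + 71 = 84 bp
Sorted largest to smallest: 84, 46, 37, 28, 28 bp.

84, 46, 37, 28, 28 bp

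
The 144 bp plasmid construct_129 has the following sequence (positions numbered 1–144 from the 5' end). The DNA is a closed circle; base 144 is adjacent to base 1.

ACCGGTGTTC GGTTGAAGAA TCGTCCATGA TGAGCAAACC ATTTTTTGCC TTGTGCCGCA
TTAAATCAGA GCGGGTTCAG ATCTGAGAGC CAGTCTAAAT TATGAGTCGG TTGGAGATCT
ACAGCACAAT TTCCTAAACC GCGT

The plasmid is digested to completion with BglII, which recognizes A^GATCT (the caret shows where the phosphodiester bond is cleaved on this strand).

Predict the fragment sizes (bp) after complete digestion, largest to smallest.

108, 36 bp

BglII sites (AGATCT) start at positions 79, 115.
BglII cuts after the first base of each site, so after positions 79, 115.
Circular molecule, 2 cuts → 2 fragments:
  80–115 → 36 bp
  116–144 then 1–79 → 29 + 79 = 108 bp
Sorted largest to smallest: 108, 36 bp.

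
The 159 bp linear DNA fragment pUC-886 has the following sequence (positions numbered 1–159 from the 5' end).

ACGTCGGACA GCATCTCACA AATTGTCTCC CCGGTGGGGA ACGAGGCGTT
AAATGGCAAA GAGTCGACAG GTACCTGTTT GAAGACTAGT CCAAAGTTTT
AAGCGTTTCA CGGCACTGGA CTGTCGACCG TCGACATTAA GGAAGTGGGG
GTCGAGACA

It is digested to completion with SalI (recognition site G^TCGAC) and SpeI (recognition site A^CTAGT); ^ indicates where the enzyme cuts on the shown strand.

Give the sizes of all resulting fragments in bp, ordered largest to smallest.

SalI sites (GTCGAC) start at positions 63, 123, 130.
SalI cuts after the first base of each site, so after positions 63, 123, 130.
The SpeI site (ACTAGT) starts at position 85.
SpeI cuts after the first base of each site, so after position 85.
Combined cut positions: 63, 85, 123, 130.
Linear molecule, 4 cuts → 5 fragments:
  1–63 → 63 bp
  64–85 → 22 bp
  86–123 → 38 bp
  124–130 → 7 bp
  131–159 → 29 bp
Sorted largest to smallest: 63, 38, 29, 22, 7 bp.

63, 38, 29, 22, 7 bp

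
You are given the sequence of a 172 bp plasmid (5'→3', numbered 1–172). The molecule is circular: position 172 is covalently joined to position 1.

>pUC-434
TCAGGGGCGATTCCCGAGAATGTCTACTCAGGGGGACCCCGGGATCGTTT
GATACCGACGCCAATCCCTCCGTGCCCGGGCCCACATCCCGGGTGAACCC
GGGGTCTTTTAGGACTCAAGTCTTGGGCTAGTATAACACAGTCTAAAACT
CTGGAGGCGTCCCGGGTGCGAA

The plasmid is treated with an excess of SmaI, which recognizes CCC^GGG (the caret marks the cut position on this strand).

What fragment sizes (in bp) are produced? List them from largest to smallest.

63, 49, 37, 13, 10 bp

SmaI sites (CCCGGG) start at positions 38, 75, 88, 98, 161.
SmaI cuts after base 3 of each site, so after positions 40, 77, 90, 100, 163.
Circular molecule, 5 cuts → 5 fragments:
  41–77 → 37 bp
  78–90 → 13 bp
  91–100 → 10 bp
  101–163 → 63 bp
  164–172 then 1–40 → 9 + 40 = 49 bp
Sorted largest to smallest: 63, 49, 37, 13, 10 bp.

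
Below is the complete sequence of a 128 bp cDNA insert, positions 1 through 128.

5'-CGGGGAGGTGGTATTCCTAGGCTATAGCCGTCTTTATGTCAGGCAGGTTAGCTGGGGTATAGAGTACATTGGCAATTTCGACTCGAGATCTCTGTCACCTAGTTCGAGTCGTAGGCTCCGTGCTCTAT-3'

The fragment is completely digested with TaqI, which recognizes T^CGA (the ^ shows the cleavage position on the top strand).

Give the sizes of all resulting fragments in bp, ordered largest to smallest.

TaqI sites (TCGA) start at positions 78, 83, 104.
TaqI cuts after the first base of each site, so after positions 78, 83, 104.
Linear molecule, 3 cuts → 4 fragments:
  1–78 → 78 bp
  79–83 → 5 bp
  84–104 → 21 bp
  105–128 → 24 bp
Sorted largest to smallest: 78, 24, 21, 5 bp.

78, 24, 21, 5 bp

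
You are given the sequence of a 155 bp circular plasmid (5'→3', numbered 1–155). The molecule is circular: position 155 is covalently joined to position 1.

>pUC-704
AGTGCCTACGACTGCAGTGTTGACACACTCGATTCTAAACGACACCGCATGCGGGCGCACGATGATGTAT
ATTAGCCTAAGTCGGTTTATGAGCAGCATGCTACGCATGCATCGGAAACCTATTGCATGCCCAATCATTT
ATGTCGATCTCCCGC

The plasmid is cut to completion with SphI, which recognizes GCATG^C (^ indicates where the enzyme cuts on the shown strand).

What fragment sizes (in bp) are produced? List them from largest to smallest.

77, 49, 20, 9 bp

SphI sites (GCATGC) start at positions 47, 96, 105, 125.
SphI cuts after base 5 of each site (before the last base), so after positions 51, 100, 109, 129.
Circular molecule, 4 cuts → 4 fragments:
  52–100 → 49 bp
  101–109 → 9 bp
  110–129 → 20 bp
  130–155 then 1–51 → 26 + 51 = 77 bp
Sorted largest to smallest: 77, 49, 20, 9 bp.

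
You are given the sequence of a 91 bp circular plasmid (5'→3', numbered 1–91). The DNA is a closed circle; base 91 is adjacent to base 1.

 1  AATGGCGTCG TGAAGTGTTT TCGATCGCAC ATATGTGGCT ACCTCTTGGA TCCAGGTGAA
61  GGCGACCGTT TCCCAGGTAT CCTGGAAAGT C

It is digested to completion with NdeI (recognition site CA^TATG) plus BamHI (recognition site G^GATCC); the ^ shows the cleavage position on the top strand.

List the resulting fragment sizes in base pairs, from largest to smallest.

The NdeI site (CATATG) starts at position 30.
NdeI cuts after base 2 of each site, so after position 31.
The BamHI site (GGATCC) starts at position 48.
BamHI cuts after the first base of each site, so after position 48.
Combined cut positions: 31, 48.
Circular molecule, 2 cuts → 2 fragments:
  32–48 → 17 bp
  49–91 then 1–31 → 43 + 31 = 74 bp
Sorted largest to smallest: 74, 17 bp.

74, 17 bp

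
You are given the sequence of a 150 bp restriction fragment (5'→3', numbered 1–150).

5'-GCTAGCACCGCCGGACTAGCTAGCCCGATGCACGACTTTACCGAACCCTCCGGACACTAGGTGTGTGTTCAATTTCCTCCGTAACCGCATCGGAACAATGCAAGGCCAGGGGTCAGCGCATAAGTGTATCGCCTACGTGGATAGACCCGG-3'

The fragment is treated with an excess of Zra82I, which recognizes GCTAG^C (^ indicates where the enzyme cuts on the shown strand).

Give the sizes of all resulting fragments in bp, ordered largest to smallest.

127, 18, 5 bp

Zra82I sites (GCTAGC) start at positions 1, 19.
Zra82I cuts after base 5 of each site (before the last base), so after positions 5, 23.
Linear molecule, 2 cuts → 3 fragments:
  1–5 → 5 bp
  6–23 → 18 bp
  24–150 → 127 bp
Sorted largest to smallest: 127, 18, 5 bp.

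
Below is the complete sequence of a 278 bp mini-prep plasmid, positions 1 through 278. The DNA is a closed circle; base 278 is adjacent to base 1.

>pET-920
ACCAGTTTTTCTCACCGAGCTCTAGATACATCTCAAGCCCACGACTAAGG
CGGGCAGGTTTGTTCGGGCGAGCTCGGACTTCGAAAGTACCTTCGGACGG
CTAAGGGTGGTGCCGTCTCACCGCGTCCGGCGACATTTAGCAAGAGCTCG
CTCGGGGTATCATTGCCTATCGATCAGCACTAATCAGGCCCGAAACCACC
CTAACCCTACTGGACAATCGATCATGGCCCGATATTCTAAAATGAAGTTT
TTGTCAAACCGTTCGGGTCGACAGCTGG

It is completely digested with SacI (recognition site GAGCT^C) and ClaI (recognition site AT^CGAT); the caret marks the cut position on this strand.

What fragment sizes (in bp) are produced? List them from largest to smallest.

SacI sites (GAGCTC) start at positions 17, 70, 144.
SacI cuts after base 5 of each site (before the last base), so after positions 21, 74, 148.
ClaI sites (ATCGAT) start at positions 169, 217.
ClaI cuts after base 2 of each site, so after positions 170, 218.
Combined cut positions: 21, 74, 148, 170, 218.
Circular molecule, 5 cuts → 5 fragments:
  22–74 → 53 bp
  75–148 → 74 bp
  149–170 → 22 bp
  171–218 → 48 bp
  219–278 then 1–21 → 60 + 21 = 81 bp
Sorted largest to smallest: 81, 74, 53, 48, 22 bp.

81, 74, 53, 48, 22 bp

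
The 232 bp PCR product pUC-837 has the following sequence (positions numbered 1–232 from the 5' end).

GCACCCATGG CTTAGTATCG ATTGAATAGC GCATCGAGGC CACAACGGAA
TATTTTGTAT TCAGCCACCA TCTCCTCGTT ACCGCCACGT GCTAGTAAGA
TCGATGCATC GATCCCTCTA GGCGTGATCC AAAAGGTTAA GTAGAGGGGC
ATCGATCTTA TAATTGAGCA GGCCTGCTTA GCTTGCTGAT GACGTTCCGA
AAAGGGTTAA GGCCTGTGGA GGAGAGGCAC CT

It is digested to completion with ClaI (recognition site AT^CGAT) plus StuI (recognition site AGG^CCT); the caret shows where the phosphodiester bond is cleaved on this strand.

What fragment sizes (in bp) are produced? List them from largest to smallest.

83, 43, 40, 20, 20, 18, 8 bp

ClaI sites (ATCGAT) start at positions 17, 100, 108, 151.
ClaI cuts after base 2 of each site, so after positions 18, 101, 109, 152.
StuI sites (AGGCCT) start at positions 170, 210.
StuI cuts after base 3 of each site, so after positions 172, 212.
Combined cut positions: 18, 101, 109, 152, 172, 212.
Linear molecule, 6 cuts → 7 fragments:
  1–18 → 18 bp
  19–101 → 83 bp
  102–109 → 8 bp
  110–152 → 43 bp
  153–172 → 20 bp
  173–212 → 40 bp
  213–232 → 20 bp
Sorted largest to smallest: 83, 43, 40, 20, 20, 18, 8 bp.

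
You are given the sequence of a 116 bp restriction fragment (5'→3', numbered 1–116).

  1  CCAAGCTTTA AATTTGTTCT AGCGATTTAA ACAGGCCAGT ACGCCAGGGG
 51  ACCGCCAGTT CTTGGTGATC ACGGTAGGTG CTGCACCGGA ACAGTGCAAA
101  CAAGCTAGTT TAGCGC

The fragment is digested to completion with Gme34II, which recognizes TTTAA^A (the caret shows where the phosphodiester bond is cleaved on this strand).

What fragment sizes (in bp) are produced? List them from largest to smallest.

Gme34II sites (TTTAAA) start at positions 7, 26.
Gme34II cuts after base 5 of each site (before the last base), so after positions 11, 30.
Linear molecule, 2 cuts → 3 fragments:
  1–11 → 11 bp
  12–30 → 19 bp
  31–116 → 86 bp
Sorted largest to smallest: 86, 19, 11 bp.

86, 19, 11 bp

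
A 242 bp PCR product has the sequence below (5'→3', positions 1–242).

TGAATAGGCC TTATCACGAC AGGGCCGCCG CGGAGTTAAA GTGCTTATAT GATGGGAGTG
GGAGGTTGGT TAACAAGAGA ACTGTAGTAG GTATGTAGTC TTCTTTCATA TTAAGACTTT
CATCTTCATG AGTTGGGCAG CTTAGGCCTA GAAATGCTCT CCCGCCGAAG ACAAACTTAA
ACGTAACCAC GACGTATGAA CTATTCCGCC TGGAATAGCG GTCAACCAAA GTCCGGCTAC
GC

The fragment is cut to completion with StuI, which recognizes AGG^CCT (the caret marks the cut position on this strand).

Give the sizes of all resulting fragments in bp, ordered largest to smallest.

138, 96, 8 bp

StuI sites (AGGCCT) start at positions 6, 144.
StuI cuts after base 3 of each site, so after positions 8, 146.
Linear molecule, 2 cuts → 3 fragments:
  1–8 → 8 bp
  9–146 → 138 bp
  147–242 → 96 bp
Sorted largest to smallest: 138, 96, 8 bp.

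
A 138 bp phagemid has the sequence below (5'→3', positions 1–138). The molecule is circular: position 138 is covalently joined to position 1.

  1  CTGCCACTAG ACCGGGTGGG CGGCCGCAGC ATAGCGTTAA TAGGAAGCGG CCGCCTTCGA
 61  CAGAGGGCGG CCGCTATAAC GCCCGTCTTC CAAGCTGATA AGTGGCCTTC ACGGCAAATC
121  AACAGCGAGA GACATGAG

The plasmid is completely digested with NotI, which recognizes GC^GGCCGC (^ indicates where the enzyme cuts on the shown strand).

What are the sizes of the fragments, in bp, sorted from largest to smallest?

91, 27, 20 bp

NotI sites (GCGGCCGC) start at positions 20, 47, 67.
NotI cuts after base 2 of each site, so after positions 21, 48, 68.
Circular molecule, 3 cuts → 3 fragments:
  22–48 → 27 bp
  49–68 → 20 bp
  69–138 then 1–21 → 70 + 21 = 91 bp
Sorted largest to smallest: 91, 27, 20 bp.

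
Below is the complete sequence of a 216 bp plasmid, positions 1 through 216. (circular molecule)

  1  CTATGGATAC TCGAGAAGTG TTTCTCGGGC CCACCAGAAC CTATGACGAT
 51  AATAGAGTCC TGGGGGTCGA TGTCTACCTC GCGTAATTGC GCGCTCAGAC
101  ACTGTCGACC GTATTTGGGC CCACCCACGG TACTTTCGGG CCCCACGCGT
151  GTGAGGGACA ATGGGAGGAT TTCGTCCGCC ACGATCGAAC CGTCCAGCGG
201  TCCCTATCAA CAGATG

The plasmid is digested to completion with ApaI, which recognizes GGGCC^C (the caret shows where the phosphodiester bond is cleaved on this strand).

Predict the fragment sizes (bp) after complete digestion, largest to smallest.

ApaI sites (GGGCCC) start at positions 27, 117, 138.
ApaI cuts after base 5 of each site (before the last base), so after positions 31, 121, 142.
Circular molecule, 3 cuts → 3 fragments:
  32–121 → 90 bp
  122–142 → 21 bp
  143–216 then 1–31 → 74 + 31 = 105 bp
Sorted largest to smallest: 105, 90, 21 bp.

105, 90, 21 bp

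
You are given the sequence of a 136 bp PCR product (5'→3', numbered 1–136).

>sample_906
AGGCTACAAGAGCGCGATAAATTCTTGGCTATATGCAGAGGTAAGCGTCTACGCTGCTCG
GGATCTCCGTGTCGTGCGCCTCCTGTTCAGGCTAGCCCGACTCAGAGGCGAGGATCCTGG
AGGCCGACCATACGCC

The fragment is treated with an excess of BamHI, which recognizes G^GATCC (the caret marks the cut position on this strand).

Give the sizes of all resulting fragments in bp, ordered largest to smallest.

112, 24 bp

The BamHI site (GGATCC) starts at position 112.
BamHI cuts after the first base of each site, so after position 112.
Linear molecule, 1 cut → 2 fragments:
  1–112 → 112 bp
  113–136 → 24 bp
Sorted largest to smallest: 112, 24 bp.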